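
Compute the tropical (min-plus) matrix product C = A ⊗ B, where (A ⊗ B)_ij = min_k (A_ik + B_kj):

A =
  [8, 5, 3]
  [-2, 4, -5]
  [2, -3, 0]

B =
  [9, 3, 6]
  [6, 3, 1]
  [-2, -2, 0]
A ⊗ B =
  [1, 1, 3]
  [-7, -7, -5]
  [-2, -2, -2]

Apply the min-plus product entry-by-entry:
  C[0][0] = min over k of (A[0][0] + B[0][0] = 8 + 9 = 17, A[0][1] + B[1][0] = 5 + 6 = 11, A[0][2] + B[2][0] = 3 + -2 = 1) = 1 (attained at k = 2)
  C[0][1] = min over k of (A[0][0] + B[0][1] = 8 + 3 = 11, A[0][1] + B[1][1] = 5 + 3 = 8, A[0][2] + B[2][1] = 3 + -2 = 1) = 1 (attained at k = 2)
  C[0][2] = min over k of (A[0][0] + B[0][2] = 8 + 6 = 14, A[0][1] + B[1][2] = 5 + 1 = 6, A[0][2] + B[2][2] = 3 + 0 = 3) = 3 (attained at k = 2)
  C[1][0] = min over k of (A[1][0] + B[0][0] = -2 + 9 = 7, A[1][1] + B[1][0] = 4 + 6 = 10, A[1][2] + B[2][0] = -5 + -2 = -7) = -7 (attained at k = 2)
  C[1][1] = min over k of (A[1][0] + B[0][1] = -2 + 3 = 1, A[1][1] + B[1][1] = 4 + 3 = 7, A[1][2] + B[2][1] = -5 + -2 = -7) = -7 (attained at k = 2)
  C[1][2] = min over k of (A[1][0] + B[0][2] = -2 + 6 = 4, A[1][1] + B[1][2] = 4 + 1 = 5, A[1][2] + B[2][2] = -5 + 0 = -5) = -5 (attained at k = 2)
  C[2][0] = min over k of (A[2][0] + B[0][0] = 2 + 9 = 11, A[2][1] + B[1][0] = -3 + 6 = 3, A[2][2] + B[2][0] = 0 + -2 = -2) = -2 (attained at k = 2)
  C[2][1] = min over k of (A[2][0] + B[0][1] = 2 + 3 = 5, A[2][1] + B[1][1] = -3 + 3 = 0, A[2][2] + B[2][1] = 0 + -2 = -2) = -2 (attained at k = 2)
  C[2][2] = min over k of (A[2][0] + B[0][2] = 2 + 6 = 8, A[2][1] + B[1][2] = -3 + 1 = -2, A[2][2] + B[2][2] = 0 + 0 = 0) = -2 (attained at k = 1)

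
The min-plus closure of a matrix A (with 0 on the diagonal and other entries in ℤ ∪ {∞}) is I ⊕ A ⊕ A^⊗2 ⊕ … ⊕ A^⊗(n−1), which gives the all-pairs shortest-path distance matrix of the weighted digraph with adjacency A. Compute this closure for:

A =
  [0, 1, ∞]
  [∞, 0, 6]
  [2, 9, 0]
Closure =
  [0, 1, 7]
  [8, 0, 6]
  [2, 3, 0]

This is the Floyd-Warshall all-pairs shortest-path computation. For each intermediate vertex k = 0, 1, …, 2, update dist[i][j] ← min(dist[i][j], dist[i][k] + dist[k][j]). The final matrix gives, for each (i, j), the minimum total weight of any directed path from i to j (possibly empty when i = j).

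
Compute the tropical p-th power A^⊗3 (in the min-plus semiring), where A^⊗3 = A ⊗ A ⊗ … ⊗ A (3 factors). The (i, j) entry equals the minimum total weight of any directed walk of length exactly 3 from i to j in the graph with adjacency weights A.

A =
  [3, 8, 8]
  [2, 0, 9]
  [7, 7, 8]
A^⊗3 =
  [9, 8, 14]
  [2, 0, 9]
  [9, 7, 16]

Each entry (A^⊗3)_ij equals the minimum over all length-3 walks i = v_0 → v_1 → … → v_3 = j of Σ_t A[v_t][v_{t+1}]. For example, for (i, j) = (0, 2) we minimise over 9 possible intermediate vertex sequences; the minimum is 14, attained along the walk 0 → 0 → 0 → 2.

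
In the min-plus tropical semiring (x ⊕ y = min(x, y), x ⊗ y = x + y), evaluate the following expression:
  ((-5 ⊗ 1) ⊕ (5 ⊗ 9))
((-5 ⊗ 1) ⊕ (5 ⊗ 9)) = -4

Expand innermost to outermost. Recall ⊕ takes the minimum of its arguments and ⊗ takes their sum. Working out the expression ((-5 ⊗ 1) ⊕ (5 ⊗ 9)) gives -4.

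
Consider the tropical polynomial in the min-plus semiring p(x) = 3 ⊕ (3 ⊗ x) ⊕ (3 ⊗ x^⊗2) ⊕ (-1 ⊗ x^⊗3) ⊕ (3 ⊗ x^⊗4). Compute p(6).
p(6) = 3

A tropical monomial a ⊗ x^⊗i evaluates to a + i · x. Evaluating each term at x = 6:
  Term 0 contributes 3 + 0 · 6 = 3
  Term 1 contributes 3 + 1 · 6 = 9
  Term 2 contributes 3 + 2 · 6 = 15
  Term 3 contributes -1 + 3 · 6 = 17
  Term 4 contributes 3 + 4 · 6 = 27
p(6) = ⊕ of these = min[3, 9, 15, 17, 27] = 3.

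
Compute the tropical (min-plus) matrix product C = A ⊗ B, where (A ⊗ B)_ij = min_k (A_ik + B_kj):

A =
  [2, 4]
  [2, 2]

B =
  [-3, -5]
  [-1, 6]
A ⊗ B =
  [-1, -3]
  [-1, -3]

Apply the min-plus product entry-by-entry:
  C[0][0] = min over k of (A[0][0] + B[0][0] = 2 + -3 = -1, A[0][1] + B[1][0] = 4 + -1 = 3) = -1 (attained at k = 0)
  C[0][1] = min over k of (A[0][0] + B[0][1] = 2 + -5 = -3, A[0][1] + B[1][1] = 4 + 6 = 10) = -3 (attained at k = 0)
  C[1][0] = min over k of (A[1][0] + B[0][0] = 2 + -3 = -1, A[1][1] + B[1][0] = 2 + -1 = 1) = -1 (attained at k = 0)
  C[1][1] = min over k of (A[1][0] + B[0][1] = 2 + -5 = -3, A[1][1] + B[1][1] = 2 + 6 = 8) = -3 (attained at k = 0)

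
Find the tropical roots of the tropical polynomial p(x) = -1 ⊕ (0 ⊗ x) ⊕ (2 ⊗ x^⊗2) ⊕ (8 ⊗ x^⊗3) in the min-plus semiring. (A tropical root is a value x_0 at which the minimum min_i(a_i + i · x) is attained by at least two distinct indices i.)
Roots: {-6, -2, -1}

Each tropical root is a break point of the lower envelope of the lines y = a_i + i · x (there are 4 lines, with slopes 0, 1, ..., 3). Only the lines that attain the minimum somewhere contribute to roots; other lines are dominated. Here the surviving (envelope) indices are i = 3, i = 2, i = 1, i = 0.
Intersections between consecutive envelope lines give the roots: for adjacent envelope indices i < j the intersection is x = (a_i − a_j) / (j − i). Reading off the sorted break points: {-6, -2, -1}.
Verification: at each break x_0, at least two indices attain the minimum of min_i(a_i + i · x_0).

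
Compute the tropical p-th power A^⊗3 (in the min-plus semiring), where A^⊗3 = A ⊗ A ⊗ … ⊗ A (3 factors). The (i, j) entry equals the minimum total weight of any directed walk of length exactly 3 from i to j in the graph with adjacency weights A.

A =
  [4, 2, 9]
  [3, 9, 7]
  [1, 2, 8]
A^⊗3 =
  [9, 7, 13]
  [8, 9, 12]
  [6, 7, 10]

Each entry (A^⊗3)_ij equals the minimum over all length-3 walks i = v_0 → v_1 → … → v_3 = j of Σ_t A[v_t][v_{t+1}]. For example, for (i, j) = (0, 2) we minimise over 9 possible intermediate vertex sequences; the minimum is 13, attained along the walk 0 → 0 → 1 → 2.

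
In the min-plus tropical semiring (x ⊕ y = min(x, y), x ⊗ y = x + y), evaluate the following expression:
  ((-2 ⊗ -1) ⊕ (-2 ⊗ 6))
((-2 ⊗ -1) ⊕ (-2 ⊗ 6)) = -3

Expand innermost to outermost. Recall ⊕ takes the minimum of its arguments and ⊗ takes their sum. Working out the expression ((-2 ⊗ -1) ⊕ (-2 ⊗ 6)) gives -3.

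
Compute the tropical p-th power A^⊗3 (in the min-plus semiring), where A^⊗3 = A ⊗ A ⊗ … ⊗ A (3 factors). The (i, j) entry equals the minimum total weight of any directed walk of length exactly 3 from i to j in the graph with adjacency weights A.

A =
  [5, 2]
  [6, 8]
A^⊗3 =
  [13, 10]
  [14, 13]

Each entry (A^⊗3)_ij equals the minimum over all length-3 walks i = v_0 → v_1 → … → v_3 = j of Σ_t A[v_t][v_{t+1}]. For example, for (i, j) = (0, 1) we minimise over 4 possible intermediate vertex sequences; the minimum is 10, attained along the walk 0 → 1 → 0 → 1.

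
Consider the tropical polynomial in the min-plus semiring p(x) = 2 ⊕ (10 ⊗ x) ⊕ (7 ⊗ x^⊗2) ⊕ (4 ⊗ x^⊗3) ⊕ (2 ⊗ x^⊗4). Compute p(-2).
p(-2) = -6

A tropical monomial a ⊗ x^⊗i evaluates to a + i · x. Evaluating each term at x = -2:
  Term 0 contributes 2 + 0 · -2 = 2
  Term 1 contributes 10 + 1 · -2 = 8
  Term 2 contributes 7 + 2 · -2 = 3
  Term 3 contributes 4 + 3 · -2 = -2
  Term 4 contributes 2 + 4 · -2 = -6
p(-2) = ⊕ of these = min[2, 8, 3, -2, -6] = -6.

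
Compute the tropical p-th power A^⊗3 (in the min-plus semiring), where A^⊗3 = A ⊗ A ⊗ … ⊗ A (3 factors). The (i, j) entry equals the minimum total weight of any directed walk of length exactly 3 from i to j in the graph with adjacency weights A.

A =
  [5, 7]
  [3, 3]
A^⊗3 =
  [13, 13]
  [9, 9]

Each entry (A^⊗3)_ij equals the minimum over all length-3 walks i = v_0 → v_1 → … → v_3 = j of Σ_t A[v_t][v_{t+1}]. For example, for (i, j) = (0, 1) we minimise over 4 possible intermediate vertex sequences; the minimum is 13, attained along the walk 0 → 1 → 1 → 1.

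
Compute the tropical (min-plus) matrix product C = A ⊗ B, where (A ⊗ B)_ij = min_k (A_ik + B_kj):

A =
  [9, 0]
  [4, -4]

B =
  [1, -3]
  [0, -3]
A ⊗ B =
  [0, -3]
  [-4, -7]

Apply the min-plus product entry-by-entry:
  C[0][0] = min over k of (A[0][0] + B[0][0] = 9 + 1 = 10, A[0][1] + B[1][0] = 0 + 0 = 0) = 0 (attained at k = 1)
  C[0][1] = min over k of (A[0][0] + B[0][1] = 9 + -3 = 6, A[0][1] + B[1][1] = 0 + -3 = -3) = -3 (attained at k = 1)
  C[1][0] = min over k of (A[1][0] + B[0][0] = 4 + 1 = 5, A[1][1] + B[1][0] = -4 + 0 = -4) = -4 (attained at k = 1)
  C[1][1] = min over k of (A[1][0] + B[0][1] = 4 + -3 = 1, A[1][1] + B[1][1] = -4 + -3 = -7) = -7 (attained at k = 1)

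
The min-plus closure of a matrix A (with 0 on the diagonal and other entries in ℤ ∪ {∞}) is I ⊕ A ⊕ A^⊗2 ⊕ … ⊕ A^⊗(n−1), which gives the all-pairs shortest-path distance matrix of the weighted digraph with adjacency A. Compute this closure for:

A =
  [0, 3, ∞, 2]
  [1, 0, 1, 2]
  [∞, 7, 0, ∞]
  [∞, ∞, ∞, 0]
Closure =
  [0, 3, 4, 2]
  [1, 0, 1, 2]
  [8, 7, 0, 9]
  [∞, ∞, ∞, 0]

This is the Floyd-Warshall all-pairs shortest-path computation. For each intermediate vertex k = 0, 1, …, 3, update dist[i][j] ← min(dist[i][j], dist[i][k] + dist[k][j]). The final matrix gives, for each (i, j), the minimum total weight of any directed path from i to j (possibly empty when i = j).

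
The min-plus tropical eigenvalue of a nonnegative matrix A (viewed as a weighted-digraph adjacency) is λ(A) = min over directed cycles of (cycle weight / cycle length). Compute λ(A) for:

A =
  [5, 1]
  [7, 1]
λ(A) = 1

Enumerate directed cycles and compute their means (weight / length). Sample:
  cycle 0 → 0: weight = 5, length = 1, mean = 5/1 ≈ 5.000
  cycle 1 → 1: weight = 1, length = 1, mean = 1/1 ≈ 1.000
  cycle 0 → 1 → 0: weight = 8, length = 2, mean = 8/2 ≈ 4.000
  cycle 1 → 0 → 1: weight = 8, length = 2, mean = 8/2 ≈ 4.000
Minimum mean = 1.000, attained e.g. along the cycle 1 → 1 with weight 1 and length 1. So λ(A) = 1/1 = 1.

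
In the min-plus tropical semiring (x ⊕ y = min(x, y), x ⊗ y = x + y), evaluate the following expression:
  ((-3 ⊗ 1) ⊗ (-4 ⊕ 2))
((-3 ⊗ 1) ⊗ (-4 ⊕ 2)) = -6

Expand innermost to outermost. Recall ⊕ takes the minimum of its arguments and ⊗ takes their sum. Working out the expression ((-3 ⊗ 1) ⊗ (-4 ⊕ 2)) gives -6.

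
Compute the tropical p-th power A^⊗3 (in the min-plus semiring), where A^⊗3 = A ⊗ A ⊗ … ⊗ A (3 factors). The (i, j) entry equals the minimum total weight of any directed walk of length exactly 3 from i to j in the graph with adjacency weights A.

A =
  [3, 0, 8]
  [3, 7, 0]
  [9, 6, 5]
A^⊗3 =
  [6, 3, 3]
  [6, 6, 3]
  [12, 9, 9]

Each entry (A^⊗3)_ij equals the minimum over all length-3 walks i = v_0 → v_1 → … → v_3 = j of Σ_t A[v_t][v_{t+1}]. For example, for (i, j) = (0, 2) we minimise over 9 possible intermediate vertex sequences; the minimum is 3, attained along the walk 0 → 0 → 1 → 2.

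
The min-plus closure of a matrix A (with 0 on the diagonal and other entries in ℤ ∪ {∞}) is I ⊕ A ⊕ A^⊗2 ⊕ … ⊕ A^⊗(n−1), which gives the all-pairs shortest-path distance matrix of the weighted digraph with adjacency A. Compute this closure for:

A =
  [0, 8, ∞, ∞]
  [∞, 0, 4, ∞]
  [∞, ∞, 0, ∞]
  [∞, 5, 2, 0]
Closure =
  [0, 8, 12, ∞]
  [∞, 0, 4, ∞]
  [∞, ∞, 0, ∞]
  [∞, 5, 2, 0]

This is the Floyd-Warshall all-pairs shortest-path computation. For each intermediate vertex k = 0, 1, …, 3, update dist[i][j] ← min(dist[i][j], dist[i][k] + dist[k][j]). The final matrix gives, for each (i, j), the minimum total weight of any directed path from i to j (possibly empty when i = j).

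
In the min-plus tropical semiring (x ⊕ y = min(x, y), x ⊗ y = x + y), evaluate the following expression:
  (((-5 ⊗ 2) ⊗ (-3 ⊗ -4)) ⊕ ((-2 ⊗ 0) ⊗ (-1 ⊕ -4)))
(((-5 ⊗ 2) ⊗ (-3 ⊗ -4)) ⊕ ((-2 ⊗ 0) ⊗ (-1 ⊕ -4))) = -10

Expand innermost to outermost. Recall ⊕ takes the minimum of its arguments and ⊗ takes their sum. Working out the expression (((-5 ⊗ 2) ⊗ (-3 ⊗ -4)) ⊕ ((-2 ⊗ 0) ⊗ (-1 ⊕ -4))) gives -10.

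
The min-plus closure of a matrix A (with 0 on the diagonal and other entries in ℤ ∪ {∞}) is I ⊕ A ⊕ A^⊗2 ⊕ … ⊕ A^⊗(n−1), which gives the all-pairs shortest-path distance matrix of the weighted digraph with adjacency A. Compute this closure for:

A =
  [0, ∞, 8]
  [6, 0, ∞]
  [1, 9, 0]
Closure =
  [0, 17, 8]
  [6, 0, 14]
  [1, 9, 0]

This is the Floyd-Warshall all-pairs shortest-path computation. For each intermediate vertex k = 0, 1, …, 2, update dist[i][j] ← min(dist[i][j], dist[i][k] + dist[k][j]). The final matrix gives, for each (i, j), the minimum total weight of any directed path from i to j (possibly empty when i = j).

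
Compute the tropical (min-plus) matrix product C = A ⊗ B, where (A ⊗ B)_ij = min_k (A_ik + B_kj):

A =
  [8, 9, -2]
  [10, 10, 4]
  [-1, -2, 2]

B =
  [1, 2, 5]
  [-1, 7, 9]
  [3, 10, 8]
A ⊗ B =
  [1, 8, 6]
  [7, 12, 12]
  [-3, 1, 4]

Apply the min-plus product entry-by-entry:
  C[0][0] = min over k of (A[0][0] + B[0][0] = 8 + 1 = 9, A[0][1] + B[1][0] = 9 + -1 = 8, A[0][2] + B[2][0] = -2 + 3 = 1) = 1 (attained at k = 2)
  C[0][1] = min over k of (A[0][0] + B[0][1] = 8 + 2 = 10, A[0][1] + B[1][1] = 9 + 7 = 16, A[0][2] + B[2][1] = -2 + 10 = 8) = 8 (attained at k = 2)
  C[0][2] = min over k of (A[0][0] + B[0][2] = 8 + 5 = 13, A[0][1] + B[1][2] = 9 + 9 = 18, A[0][2] + B[2][2] = -2 + 8 = 6) = 6 (attained at k = 2)
  C[1][0] = min over k of (A[1][0] + B[0][0] = 10 + 1 = 11, A[1][1] + B[1][0] = 10 + -1 = 9, A[1][2] + B[2][0] = 4 + 3 = 7) = 7 (attained at k = 2)
  C[1][1] = min over k of (A[1][0] + B[0][1] = 10 + 2 = 12, A[1][1] + B[1][1] = 10 + 7 = 17, A[1][2] + B[2][1] = 4 + 10 = 14) = 12 (attained at k = 0)
  C[1][2] = min over k of (A[1][0] + B[0][2] = 10 + 5 = 15, A[1][1] + B[1][2] = 10 + 9 = 19, A[1][2] + B[2][2] = 4 + 8 = 12) = 12 (attained at k = 2)
  C[2][0] = min over k of (A[2][0] + B[0][0] = -1 + 1 = 0, A[2][1] + B[1][0] = -2 + -1 = -3, A[2][2] + B[2][0] = 2 + 3 = 5) = -3 (attained at k = 1)
  C[2][1] = min over k of (A[2][0] + B[0][1] = -1 + 2 = 1, A[2][1] + B[1][1] = -2 + 7 = 5, A[2][2] + B[2][1] = 2 + 10 = 12) = 1 (attained at k = 0)
  C[2][2] = min over k of (A[2][0] + B[0][2] = -1 + 5 = 4, A[2][1] + B[1][2] = -2 + 9 = 7, A[2][2] + B[2][2] = 2 + 8 = 10) = 4 (attained at k = 0)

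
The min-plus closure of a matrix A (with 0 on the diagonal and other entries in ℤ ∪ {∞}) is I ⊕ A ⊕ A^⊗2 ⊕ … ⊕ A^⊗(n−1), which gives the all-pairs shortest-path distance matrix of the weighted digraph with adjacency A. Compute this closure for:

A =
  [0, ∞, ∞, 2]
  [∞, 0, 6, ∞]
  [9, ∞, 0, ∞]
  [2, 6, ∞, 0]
Closure =
  [0, 8, 14, 2]
  [15, 0, 6, 17]
  [9, 17, 0, 11]
  [2, 6, 12, 0]

This is the Floyd-Warshall all-pairs shortest-path computation. For each intermediate vertex k = 0, 1, …, 3, update dist[i][j] ← min(dist[i][j], dist[i][k] + dist[k][j]). The final matrix gives, for each (i, j), the minimum total weight of any directed path from i to j (possibly empty when i = j).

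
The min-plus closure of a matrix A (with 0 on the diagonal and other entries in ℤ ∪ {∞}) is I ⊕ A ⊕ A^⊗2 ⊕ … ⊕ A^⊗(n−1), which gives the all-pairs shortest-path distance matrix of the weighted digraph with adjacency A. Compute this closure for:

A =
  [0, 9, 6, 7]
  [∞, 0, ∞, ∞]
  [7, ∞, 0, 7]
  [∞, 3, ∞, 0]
Closure =
  [0, 9, 6, 7]
  [∞, 0, ∞, ∞]
  [7, 10, 0, 7]
  [∞, 3, ∞, 0]

This is the Floyd-Warshall all-pairs shortest-path computation. For each intermediate vertex k = 0, 1, …, 3, update dist[i][j] ← min(dist[i][j], dist[i][k] + dist[k][j]). The final matrix gives, for each (i, j), the minimum total weight of any directed path from i to j (possibly empty when i = j).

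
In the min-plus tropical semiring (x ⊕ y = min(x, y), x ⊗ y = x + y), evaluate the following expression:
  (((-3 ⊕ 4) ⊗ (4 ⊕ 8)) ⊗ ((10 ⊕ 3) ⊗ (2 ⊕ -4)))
(((-3 ⊕ 4) ⊗ (4 ⊕ 8)) ⊗ ((10 ⊕ 3) ⊗ (2 ⊕ -4))) = 0

Expand innermost to outermost. Recall ⊕ takes the minimum of its arguments and ⊗ takes their sum. Working out the expression (((-3 ⊕ 4) ⊗ (4 ⊕ 8)) ⊗ ((10 ⊕ 3) ⊗ (2 ⊕ -4))) gives 0.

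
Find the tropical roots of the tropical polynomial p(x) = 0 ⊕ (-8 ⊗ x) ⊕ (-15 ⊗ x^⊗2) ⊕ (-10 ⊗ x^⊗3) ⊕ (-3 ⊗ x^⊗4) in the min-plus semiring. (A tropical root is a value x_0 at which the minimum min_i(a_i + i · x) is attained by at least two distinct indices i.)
Roots: {-7, -5, 7, 8}

Each tropical root is a break point of the lower envelope of the lines y = a_i + i · x (there are 5 lines, with slopes 0, 1, ..., 4). Only the lines that attain the minimum somewhere contribute to roots; other lines are dominated. Here the surviving (envelope) indices are i = 4, i = 3, i = 2, i = 1, i = 0.
Intersections between consecutive envelope lines give the roots: for adjacent envelope indices i < j the intersection is x = (a_i − a_j) / (j − i). Reading off the sorted break points: {-7, -5, 7, 8}.
Verification: at each break x_0, at least two indices attain the minimum of min_i(a_i + i · x_0).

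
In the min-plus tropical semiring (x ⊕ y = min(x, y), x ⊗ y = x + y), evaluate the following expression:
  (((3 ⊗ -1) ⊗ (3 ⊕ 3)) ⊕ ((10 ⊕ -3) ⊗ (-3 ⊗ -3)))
(((3 ⊗ -1) ⊗ (3 ⊕ 3)) ⊕ ((10 ⊕ -3) ⊗ (-3 ⊗ -3))) = -9

Expand innermost to outermost. Recall ⊕ takes the minimum of its arguments and ⊗ takes their sum. Working out the expression (((3 ⊗ -1) ⊗ (3 ⊕ 3)) ⊕ ((10 ⊕ -3) ⊗ (-3 ⊗ -3))) gives -9.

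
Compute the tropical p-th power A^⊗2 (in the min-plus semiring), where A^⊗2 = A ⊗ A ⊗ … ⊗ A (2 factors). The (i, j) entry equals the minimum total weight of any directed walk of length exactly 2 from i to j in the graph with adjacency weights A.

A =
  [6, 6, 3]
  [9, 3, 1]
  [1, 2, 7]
A^⊗2 =
  [4, 5, 7]
  [2, 3, 4]
  [7, 5, 3]

Each entry (A^⊗2)_ij equals the minimum over all length-2 walks i = v_0 → v_1 → … → v_2 = j of Σ_t A[v_t][v_{t+1}]. For example, for (i, j) = (0, 2) we minimise over 3 possible intermediate vertex sequences; the minimum is 7, attained along the walk 0 → 1 → 2.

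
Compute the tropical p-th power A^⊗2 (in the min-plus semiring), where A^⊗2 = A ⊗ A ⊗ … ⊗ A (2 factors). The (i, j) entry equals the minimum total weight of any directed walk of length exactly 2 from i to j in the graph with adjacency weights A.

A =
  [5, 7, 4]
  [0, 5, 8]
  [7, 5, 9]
A^⊗2 =
  [7, 9, 9]
  [5, 7, 4]
  [5, 10, 11]

Each entry (A^⊗2)_ij equals the minimum over all length-2 walks i = v_0 → v_1 → … → v_2 = j of Σ_t A[v_t][v_{t+1}]. For example, for (i, j) = (0, 2) we minimise over 3 possible intermediate vertex sequences; the minimum is 9, attained along the walk 0 → 0 → 2.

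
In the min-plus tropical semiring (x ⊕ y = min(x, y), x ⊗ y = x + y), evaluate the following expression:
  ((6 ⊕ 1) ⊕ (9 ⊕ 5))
((6 ⊕ 1) ⊕ (9 ⊕ 5)) = 1

Expand innermost to outermost. Recall ⊕ takes the minimum of its arguments and ⊗ takes their sum. Working out the expression ((6 ⊕ 1) ⊕ (9 ⊕ 5)) gives 1.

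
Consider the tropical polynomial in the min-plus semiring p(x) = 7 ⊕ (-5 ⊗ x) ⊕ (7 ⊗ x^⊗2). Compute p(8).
p(8) = 3

A tropical monomial a ⊗ x^⊗i evaluates to a + i · x. Evaluating each term at x = 8:
  Term 0 contributes 7 + 0 · 8 = 7
  Term 1 contributes -5 + 1 · 8 = 3
  Term 2 contributes 7 + 2 · 8 = 23
p(8) = ⊕ of these = min[7, 3, 23] = 3.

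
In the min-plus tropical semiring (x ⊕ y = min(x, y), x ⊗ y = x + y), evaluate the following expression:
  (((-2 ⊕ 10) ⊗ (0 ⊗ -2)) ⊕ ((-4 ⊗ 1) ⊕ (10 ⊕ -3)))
(((-2 ⊕ 10) ⊗ (0 ⊗ -2)) ⊕ ((-4 ⊗ 1) ⊕ (10 ⊕ -3))) = -4

Expand innermost to outermost. Recall ⊕ takes the minimum of its arguments and ⊗ takes their sum. Working out the expression (((-2 ⊕ 10) ⊗ (0 ⊗ -2)) ⊕ ((-4 ⊗ 1) ⊕ (10 ⊕ -3))) gives -4.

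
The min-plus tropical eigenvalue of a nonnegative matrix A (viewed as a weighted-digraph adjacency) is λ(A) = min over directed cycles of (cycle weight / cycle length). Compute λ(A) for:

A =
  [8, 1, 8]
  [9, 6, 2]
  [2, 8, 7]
λ(A) = 5/3

Enumerate directed cycles and compute their means (weight / length). Sample:
  cycle 0 → 0: weight = 8, length = 1, mean = 8/1 ≈ 8.000
  cycle 1 → 1: weight = 6, length = 1, mean = 6/1 ≈ 6.000
  cycle 2 → 2: weight = 7, length = 1, mean = 7/1 ≈ 7.000
  cycle 0 → 1 → 0: weight = 10, length = 2, mean = 10/2 ≈ 5.000
  cycle 0 → 2 → 0: weight = 10, length = 2, mean = 10/2 ≈ 5.000
  cycle 1 → 0 → 1: weight = 10, length = 2, mean = 10/2 ≈ 5.000
Minimum mean = 1.667, attained e.g. along the cycle 0 → 1 → 2 → 0 with weight 5 and length 3. So λ(A) = 5/3 = 5/3.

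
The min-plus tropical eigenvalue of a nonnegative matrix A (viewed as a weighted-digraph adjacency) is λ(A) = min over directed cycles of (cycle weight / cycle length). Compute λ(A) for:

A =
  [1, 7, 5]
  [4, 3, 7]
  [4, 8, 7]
λ(A) = 1

Enumerate directed cycles and compute their means (weight / length). Sample:
  cycle 0 → 0: weight = 1, length = 1, mean = 1/1 ≈ 1.000
  cycle 1 → 1: weight = 3, length = 1, mean = 3/1 ≈ 3.000
  cycle 2 → 2: weight = 7, length = 1, mean = 7/1 ≈ 7.000
  cycle 0 → 1 → 0: weight = 11, length = 2, mean = 11/2 ≈ 5.500
  cycle 0 → 2 → 0: weight = 9, length = 2, mean = 9/2 ≈ 4.500
  cycle 1 → 0 → 1: weight = 11, length = 2, mean = 11/2 ≈ 5.500
Minimum mean = 1.000, attained e.g. along the cycle 0 → 0 with weight 1 and length 1. So λ(A) = 1/1 = 1.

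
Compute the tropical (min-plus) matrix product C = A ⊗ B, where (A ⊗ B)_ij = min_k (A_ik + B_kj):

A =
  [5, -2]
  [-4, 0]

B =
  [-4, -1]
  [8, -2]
A ⊗ B =
  [1, -4]
  [-8, -5]

Apply the min-plus product entry-by-entry:
  C[0][0] = min over k of (A[0][0] + B[0][0] = 5 + -4 = 1, A[0][1] + B[1][0] = -2 + 8 = 6) = 1 (attained at k = 0)
  C[0][1] = min over k of (A[0][0] + B[0][1] = 5 + -1 = 4, A[0][1] + B[1][1] = -2 + -2 = -4) = -4 (attained at k = 1)
  C[1][0] = min over k of (A[1][0] + B[0][0] = -4 + -4 = -8, A[1][1] + B[1][0] = 0 + 8 = 8) = -8 (attained at k = 0)
  C[1][1] = min over k of (A[1][0] + B[0][1] = -4 + -1 = -5, A[1][1] + B[1][1] = 0 + -2 = -2) = -5 (attained at k = 0)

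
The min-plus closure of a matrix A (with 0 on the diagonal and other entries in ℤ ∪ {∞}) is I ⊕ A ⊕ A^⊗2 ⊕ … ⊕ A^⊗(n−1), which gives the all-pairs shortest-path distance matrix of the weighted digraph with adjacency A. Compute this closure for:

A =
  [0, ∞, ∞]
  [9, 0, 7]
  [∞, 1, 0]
Closure =
  [0, ∞, ∞]
  [9, 0, 7]
  [10, 1, 0]

This is the Floyd-Warshall all-pairs shortest-path computation. For each intermediate vertex k = 0, 1, …, 2, update dist[i][j] ← min(dist[i][j], dist[i][k] + dist[k][j]). The final matrix gives, for each (i, j), the minimum total weight of any directed path from i to j (possibly empty when i = j).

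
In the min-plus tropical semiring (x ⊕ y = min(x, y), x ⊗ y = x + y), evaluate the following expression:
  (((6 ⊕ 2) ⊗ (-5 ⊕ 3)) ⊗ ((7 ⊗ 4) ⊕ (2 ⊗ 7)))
(((6 ⊕ 2) ⊗ (-5 ⊕ 3)) ⊗ ((7 ⊗ 4) ⊕ (2 ⊗ 7))) = 6

Expand innermost to outermost. Recall ⊕ takes the minimum of its arguments and ⊗ takes their sum. Working out the expression (((6 ⊕ 2) ⊗ (-5 ⊕ 3)) ⊗ ((7 ⊗ 4) ⊕ (2 ⊗ 7))) gives 6.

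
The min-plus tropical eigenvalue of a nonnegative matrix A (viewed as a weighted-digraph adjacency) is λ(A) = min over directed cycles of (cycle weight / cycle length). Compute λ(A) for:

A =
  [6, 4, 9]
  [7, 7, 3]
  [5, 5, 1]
λ(A) = 1

Enumerate directed cycles and compute their means (weight / length). Sample:
  cycle 0 → 0: weight = 6, length = 1, mean = 6/1 ≈ 6.000
  cycle 1 → 1: weight = 7, length = 1, mean = 7/1 ≈ 7.000
  cycle 2 → 2: weight = 1, length = 1, mean = 1/1 ≈ 1.000
  cycle 0 → 1 → 0: weight = 11, length = 2, mean = 11/2 ≈ 5.500
  cycle 0 → 2 → 0: weight = 14, length = 2, mean = 14/2 ≈ 7.000
  cycle 1 → 0 → 1: weight = 11, length = 2, mean = 11/2 ≈ 5.500
Minimum mean = 1.000, attained e.g. along the cycle 2 → 2 with weight 1 and length 1. So λ(A) = 1/1 = 1.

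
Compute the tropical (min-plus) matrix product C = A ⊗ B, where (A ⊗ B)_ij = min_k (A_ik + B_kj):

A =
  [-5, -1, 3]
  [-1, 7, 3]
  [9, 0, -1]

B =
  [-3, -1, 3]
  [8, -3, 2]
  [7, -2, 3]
A ⊗ B =
  [-8, -6, -2]
  [-4, -2, 2]
  [6, -3, 2]

Apply the min-plus product entry-by-entry:
  C[0][0] = min over k of (A[0][0] + B[0][0] = -5 + -3 = -8, A[0][1] + B[1][0] = -1 + 8 = 7, A[0][2] + B[2][0] = 3 + 7 = 10) = -8 (attained at k = 0)
  C[0][1] = min over k of (A[0][0] + B[0][1] = -5 + -1 = -6, A[0][1] + B[1][1] = -1 + -3 = -4, A[0][2] + B[2][1] = 3 + -2 = 1) = -6 (attained at k = 0)
  C[0][2] = min over k of (A[0][0] + B[0][2] = -5 + 3 = -2, A[0][1] + B[1][2] = -1 + 2 = 1, A[0][2] + B[2][2] = 3 + 3 = 6) = -2 (attained at k = 0)
  C[1][0] = min over k of (A[1][0] + B[0][0] = -1 + -3 = -4, A[1][1] + B[1][0] = 7 + 8 = 15, A[1][2] + B[2][0] = 3 + 7 = 10) = -4 (attained at k = 0)
  C[1][1] = min over k of (A[1][0] + B[0][1] = -1 + -1 = -2, A[1][1] + B[1][1] = 7 + -3 = 4, A[1][2] + B[2][1] = 3 + -2 = 1) = -2 (attained at k = 0)
  C[1][2] = min over k of (A[1][0] + B[0][2] = -1 + 3 = 2, A[1][1] + B[1][2] = 7 + 2 = 9, A[1][2] + B[2][2] = 3 + 3 = 6) = 2 (attained at k = 0)
  C[2][0] = min over k of (A[2][0] + B[0][0] = 9 + -3 = 6, A[2][1] + B[1][0] = 0 + 8 = 8, A[2][2] + B[2][0] = -1 + 7 = 6) = 6 (attained at k = 0)
  C[2][1] = min over k of (A[2][0] + B[0][1] = 9 + -1 = 8, A[2][1] + B[1][1] = 0 + -3 = -3, A[2][2] + B[2][1] = -1 + -2 = -3) = -3 (attained at k = 1)
  C[2][2] = min over k of (A[2][0] + B[0][2] = 9 + 3 = 12, A[2][1] + B[1][2] = 0 + 2 = 2, A[2][2] + B[2][2] = -1 + 3 = 2) = 2 (attained at k = 1)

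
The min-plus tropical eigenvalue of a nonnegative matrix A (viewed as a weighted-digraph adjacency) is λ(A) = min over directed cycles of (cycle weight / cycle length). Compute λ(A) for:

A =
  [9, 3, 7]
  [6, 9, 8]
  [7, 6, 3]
λ(A) = 3

Enumerate directed cycles and compute their means (weight / length). Sample:
  cycle 0 → 0: weight = 9, length = 1, mean = 9/1 ≈ 9.000
  cycle 1 → 1: weight = 9, length = 1, mean = 9/1 ≈ 9.000
  cycle 2 → 2: weight = 3, length = 1, mean = 3/1 ≈ 3.000
  cycle 0 → 1 → 0: weight = 9, length = 2, mean = 9/2 ≈ 4.500
  cycle 0 → 2 → 0: weight = 14, length = 2, mean = 14/2 ≈ 7.000
  cycle 1 → 0 → 1: weight = 9, length = 2, mean = 9/2 ≈ 4.500
Minimum mean = 3.000, attained e.g. along the cycle 2 → 2 with weight 3 and length 1. So λ(A) = 3/1 = 3.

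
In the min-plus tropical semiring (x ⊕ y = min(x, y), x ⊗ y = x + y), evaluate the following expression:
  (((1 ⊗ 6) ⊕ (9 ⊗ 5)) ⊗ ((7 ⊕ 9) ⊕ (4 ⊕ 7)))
(((1 ⊗ 6) ⊕ (9 ⊗ 5)) ⊗ ((7 ⊕ 9) ⊕ (4 ⊕ 7))) = 11

Expand innermost to outermost. Recall ⊕ takes the minimum of its arguments and ⊗ takes their sum. Working out the expression (((1 ⊗ 6) ⊕ (9 ⊗ 5)) ⊗ ((7 ⊕ 9) ⊕ (4 ⊕ 7))) gives 11.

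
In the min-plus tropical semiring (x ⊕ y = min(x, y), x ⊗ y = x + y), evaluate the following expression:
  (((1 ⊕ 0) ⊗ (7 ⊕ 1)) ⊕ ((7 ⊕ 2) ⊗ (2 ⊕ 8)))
(((1 ⊕ 0) ⊗ (7 ⊕ 1)) ⊕ ((7 ⊕ 2) ⊗ (2 ⊕ 8))) = 1

Expand innermost to outermost. Recall ⊕ takes the minimum of its arguments and ⊗ takes their sum. Working out the expression (((1 ⊕ 0) ⊗ (7 ⊕ 1)) ⊕ ((7 ⊕ 2) ⊗ (2 ⊕ 8))) gives 1.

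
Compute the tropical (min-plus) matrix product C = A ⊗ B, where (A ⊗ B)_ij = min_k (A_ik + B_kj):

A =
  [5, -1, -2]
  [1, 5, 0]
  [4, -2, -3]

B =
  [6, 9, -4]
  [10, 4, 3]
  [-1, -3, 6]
A ⊗ B =
  [-3, -5, 1]
  [-1, -3, -3]
  [-4, -6, 0]

Apply the min-plus product entry-by-entry:
  C[0][0] = min over k of (A[0][0] + B[0][0] = 5 + 6 = 11, A[0][1] + B[1][0] = -1 + 10 = 9, A[0][2] + B[2][0] = -2 + -1 = -3) = -3 (attained at k = 2)
  C[0][1] = min over k of (A[0][0] + B[0][1] = 5 + 9 = 14, A[0][1] + B[1][1] = -1 + 4 = 3, A[0][2] + B[2][1] = -2 + -3 = -5) = -5 (attained at k = 2)
  C[0][2] = min over k of (A[0][0] + B[0][2] = 5 + -4 = 1, A[0][1] + B[1][2] = -1 + 3 = 2, A[0][2] + B[2][2] = -2 + 6 = 4) = 1 (attained at k = 0)
  C[1][0] = min over k of (A[1][0] + B[0][0] = 1 + 6 = 7, A[1][1] + B[1][0] = 5 + 10 = 15, A[1][2] + B[2][0] = 0 + -1 = -1) = -1 (attained at k = 2)
  C[1][1] = min over k of (A[1][0] + B[0][1] = 1 + 9 = 10, A[1][1] + B[1][1] = 5 + 4 = 9, A[1][2] + B[2][1] = 0 + -3 = -3) = -3 (attained at k = 2)
  C[1][2] = min over k of (A[1][0] + B[0][2] = 1 + -4 = -3, A[1][1] + B[1][2] = 5 + 3 = 8, A[1][2] + B[2][2] = 0 + 6 = 6) = -3 (attained at k = 0)
  C[2][0] = min over k of (A[2][0] + B[0][0] = 4 + 6 = 10, A[2][1] + B[1][0] = -2 + 10 = 8, A[2][2] + B[2][0] = -3 + -1 = -4) = -4 (attained at k = 2)
  C[2][1] = min over k of (A[2][0] + B[0][1] = 4 + 9 = 13, A[2][1] + B[1][1] = -2 + 4 = 2, A[2][2] + B[2][1] = -3 + -3 = -6) = -6 (attained at k = 2)
  C[2][2] = min over k of (A[2][0] + B[0][2] = 4 + -4 = 0, A[2][1] + B[1][2] = -2 + 3 = 1, A[2][2] + B[2][2] = -3 + 6 = 3) = 0 (attained at k = 0)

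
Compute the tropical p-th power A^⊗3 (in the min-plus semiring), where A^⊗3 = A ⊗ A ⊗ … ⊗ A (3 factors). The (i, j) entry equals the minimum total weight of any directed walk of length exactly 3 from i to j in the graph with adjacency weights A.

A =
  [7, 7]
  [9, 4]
A^⊗3 =
  [20, 15]
  [17, 12]

Each entry (A^⊗3)_ij equals the minimum over all length-3 walks i = v_0 → v_1 → … → v_3 = j of Σ_t A[v_t][v_{t+1}]. For example, for (i, j) = (0, 1) we minimise over 4 possible intermediate vertex sequences; the minimum is 15, attained along the walk 0 → 1 → 1 → 1.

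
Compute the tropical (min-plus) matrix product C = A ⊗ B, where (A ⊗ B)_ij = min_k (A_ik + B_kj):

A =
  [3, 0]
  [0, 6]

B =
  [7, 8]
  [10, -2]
A ⊗ B =
  [10, -2]
  [7, 4]

Apply the min-plus product entry-by-entry:
  C[0][0] = min over k of (A[0][0] + B[0][0] = 3 + 7 = 10, A[0][1] + B[1][0] = 0 + 10 = 10) = 10 (attained at k = 0)
  C[0][1] = min over k of (A[0][0] + B[0][1] = 3 + 8 = 11, A[0][1] + B[1][1] = 0 + -2 = -2) = -2 (attained at k = 1)
  C[1][0] = min over k of (A[1][0] + B[0][0] = 0 + 7 = 7, A[1][1] + B[1][0] = 6 + 10 = 16) = 7 (attained at k = 0)
  C[1][1] = min over k of (A[1][0] + B[0][1] = 0 + 8 = 8, A[1][1] + B[1][1] = 6 + -2 = 4) = 4 (attained at k = 1)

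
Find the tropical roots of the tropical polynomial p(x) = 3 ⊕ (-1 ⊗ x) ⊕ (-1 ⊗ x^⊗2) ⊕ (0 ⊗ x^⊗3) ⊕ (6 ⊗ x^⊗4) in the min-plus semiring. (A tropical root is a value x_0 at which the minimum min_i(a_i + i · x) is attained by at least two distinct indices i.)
Roots: {-6, -1, 0, 4}

Each tropical root is a break point of the lower envelope of the lines y = a_i + i · x (there are 5 lines, with slopes 0, 1, ..., 4). Only the lines that attain the minimum somewhere contribute to roots; other lines are dominated. Here the surviving (envelope) indices are i = 4, i = 3, i = 2, i = 1, i = 0.
Intersections between consecutive envelope lines give the roots: for adjacent envelope indices i < j the intersection is x = (a_i − a_j) / (j − i). Reading off the sorted break points: {-6, -1, 0, 4}.
Verification: at each break x_0, at least two indices attain the minimum of min_i(a_i + i · x_0).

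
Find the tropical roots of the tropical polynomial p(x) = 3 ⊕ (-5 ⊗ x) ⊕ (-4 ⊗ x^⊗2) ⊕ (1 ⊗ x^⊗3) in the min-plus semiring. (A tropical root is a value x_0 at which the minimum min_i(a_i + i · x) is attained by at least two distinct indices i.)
Roots: {-5, -1, 8}

Each tropical root is a break point of the lower envelope of the lines y = a_i + i · x (there are 4 lines, with slopes 0, 1, ..., 3). Only the lines that attain the minimum somewhere contribute to roots; other lines are dominated. Here the surviving (envelope) indices are i = 3, i = 2, i = 1, i = 0.
Intersections between consecutive envelope lines give the roots: for adjacent envelope indices i < j the intersection is x = (a_i − a_j) / (j − i). Reading off the sorted break points: {-5, -1, 8}.
Verification: at each break x_0, at least two indices attain the minimum of min_i(a_i + i · x_0).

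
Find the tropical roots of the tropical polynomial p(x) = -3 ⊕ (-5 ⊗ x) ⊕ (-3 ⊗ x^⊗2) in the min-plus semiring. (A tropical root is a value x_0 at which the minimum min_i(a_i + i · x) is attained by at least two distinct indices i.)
Roots: {-2, 2}

Each tropical root is a break point of the lower envelope of the lines y = a_i + i · x (there are 3 lines, with slopes 0, 1, ..., 2). Only the lines that attain the minimum somewhere contribute to roots; other lines are dominated. Here the surviving (envelope) indices are i = 2, i = 1, i = 0.
Intersections between consecutive envelope lines give the roots: for adjacent envelope indices i < j the intersection is x = (a_i − a_j) / (j − i). Reading off the sorted break points: {-2, 2}.
Verification: at each break x_0, at least two indices attain the minimum of min_i(a_i + i · x_0).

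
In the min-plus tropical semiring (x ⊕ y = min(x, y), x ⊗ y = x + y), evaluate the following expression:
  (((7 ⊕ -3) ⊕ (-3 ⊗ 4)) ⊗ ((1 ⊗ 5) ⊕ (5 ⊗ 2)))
(((7 ⊕ -3) ⊕ (-3 ⊗ 4)) ⊗ ((1 ⊗ 5) ⊕ (5 ⊗ 2))) = 3

Expand innermost to outermost. Recall ⊕ takes the minimum of its arguments and ⊗ takes their sum. Working out the expression (((7 ⊕ -3) ⊕ (-3 ⊗ 4)) ⊗ ((1 ⊗ 5) ⊕ (5 ⊗ 2))) gives 3.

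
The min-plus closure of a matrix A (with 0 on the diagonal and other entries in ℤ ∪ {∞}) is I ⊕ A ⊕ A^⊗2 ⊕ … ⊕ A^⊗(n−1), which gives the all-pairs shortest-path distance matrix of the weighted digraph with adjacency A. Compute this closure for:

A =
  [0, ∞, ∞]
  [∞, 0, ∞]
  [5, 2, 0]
Closure =
  [0, ∞, ∞]
  [∞, 0, ∞]
  [5, 2, 0]

This is the Floyd-Warshall all-pairs shortest-path computation. For each intermediate vertex k = 0, 1, …, 2, update dist[i][j] ← min(dist[i][j], dist[i][k] + dist[k][j]). The final matrix gives, for each (i, j), the minimum total weight of any directed path from i to j (possibly empty when i = j).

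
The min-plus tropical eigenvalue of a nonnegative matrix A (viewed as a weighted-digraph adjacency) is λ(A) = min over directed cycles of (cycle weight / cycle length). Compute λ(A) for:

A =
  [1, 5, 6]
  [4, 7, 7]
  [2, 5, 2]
λ(A) = 1

Enumerate directed cycles and compute their means (weight / length). Sample:
  cycle 0 → 0: weight = 1, length = 1, mean = 1/1 ≈ 1.000
  cycle 1 → 1: weight = 7, length = 1, mean = 7/1 ≈ 7.000
  cycle 2 → 2: weight = 2, length = 1, mean = 2/1 ≈ 2.000
  cycle 0 → 1 → 0: weight = 9, length = 2, mean = 9/2 ≈ 4.500
  cycle 0 → 2 → 0: weight = 8, length = 2, mean = 8/2 ≈ 4.000
  cycle 1 → 0 → 1: weight = 9, length = 2, mean = 9/2 ≈ 4.500
Minimum mean = 1.000, attained e.g. along the cycle 0 → 0 with weight 1 and length 1. So λ(A) = 1/1 = 1.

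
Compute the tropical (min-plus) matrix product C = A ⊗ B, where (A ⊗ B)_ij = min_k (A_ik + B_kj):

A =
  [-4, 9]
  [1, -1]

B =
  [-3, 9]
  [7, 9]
A ⊗ B =
  [-7, 5]
  [-2, 8]

Apply the min-plus product entry-by-entry:
  C[0][0] = min over k of (A[0][0] + B[0][0] = -4 + -3 = -7, A[0][1] + B[1][0] = 9 + 7 = 16) = -7 (attained at k = 0)
  C[0][1] = min over k of (A[0][0] + B[0][1] = -4 + 9 = 5, A[0][1] + B[1][1] = 9 + 9 = 18) = 5 (attained at k = 0)
  C[1][0] = min over k of (A[1][0] + B[0][0] = 1 + -3 = -2, A[1][1] + B[1][0] = -1 + 7 = 6) = -2 (attained at k = 0)
  C[1][1] = min over k of (A[1][0] + B[0][1] = 1 + 9 = 10, A[1][1] + B[1][1] = -1 + 9 = 8) = 8 (attained at k = 1)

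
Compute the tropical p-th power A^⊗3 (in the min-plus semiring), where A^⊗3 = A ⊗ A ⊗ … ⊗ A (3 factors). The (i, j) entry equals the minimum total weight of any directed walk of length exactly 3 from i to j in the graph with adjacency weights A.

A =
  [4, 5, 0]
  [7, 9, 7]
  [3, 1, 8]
A^⊗3 =
  [7, 5, 3]
  [10, 8, 10]
  [6, 4, 7]

Each entry (A^⊗3)_ij equals the minimum over all length-3 walks i = v_0 → v_1 → … → v_3 = j of Σ_t A[v_t][v_{t+1}]. For example, for (i, j) = (0, 2) we minimise over 9 possible intermediate vertex sequences; the minimum is 3, attained along the walk 0 → 2 → 0 → 2.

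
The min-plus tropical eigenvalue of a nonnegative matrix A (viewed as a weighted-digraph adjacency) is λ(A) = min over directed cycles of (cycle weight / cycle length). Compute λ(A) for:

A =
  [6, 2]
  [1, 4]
λ(A) = 3/2

Enumerate directed cycles and compute their means (weight / length). Sample:
  cycle 0 → 0: weight = 6, length = 1, mean = 6/1 ≈ 6.000
  cycle 1 → 1: weight = 4, length = 1, mean = 4/1 ≈ 4.000
  cycle 0 → 1 → 0: weight = 3, length = 2, mean = 3/2 ≈ 1.500
  cycle 1 → 0 → 1: weight = 3, length = 2, mean = 3/2 ≈ 1.500
Minimum mean = 1.500, attained e.g. along the cycle 0 → 1 → 0 with weight 3 and length 2. So λ(A) = 3/2 = 3/2.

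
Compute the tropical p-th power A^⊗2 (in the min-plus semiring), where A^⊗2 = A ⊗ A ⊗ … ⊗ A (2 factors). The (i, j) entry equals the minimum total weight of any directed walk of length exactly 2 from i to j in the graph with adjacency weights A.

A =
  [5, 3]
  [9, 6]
A^⊗2 =
  [10, 8]
  [14, 12]

Each entry (A^⊗2)_ij equals the minimum over all length-2 walks i = v_0 → v_1 → … → v_2 = j of Σ_t A[v_t][v_{t+1}]. For example, for (i, j) = (0, 1) we minimise over 2 possible intermediate vertex sequences; the minimum is 8, attained along the walk 0 → 0 → 1.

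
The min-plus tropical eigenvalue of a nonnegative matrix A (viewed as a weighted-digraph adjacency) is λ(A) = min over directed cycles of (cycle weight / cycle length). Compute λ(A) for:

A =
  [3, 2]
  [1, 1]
λ(A) = 1

Enumerate directed cycles and compute their means (weight / length). Sample:
  cycle 0 → 0: weight = 3, length = 1, mean = 3/1 ≈ 3.000
  cycle 1 → 1: weight = 1, length = 1, mean = 1/1 ≈ 1.000
  cycle 0 → 1 → 0: weight = 3, length = 2, mean = 3/2 ≈ 1.500
  cycle 1 → 0 → 1: weight = 3, length = 2, mean = 3/2 ≈ 1.500
Minimum mean = 1.000, attained e.g. along the cycle 1 → 1 with weight 1 and length 1. So λ(A) = 1/1 = 1.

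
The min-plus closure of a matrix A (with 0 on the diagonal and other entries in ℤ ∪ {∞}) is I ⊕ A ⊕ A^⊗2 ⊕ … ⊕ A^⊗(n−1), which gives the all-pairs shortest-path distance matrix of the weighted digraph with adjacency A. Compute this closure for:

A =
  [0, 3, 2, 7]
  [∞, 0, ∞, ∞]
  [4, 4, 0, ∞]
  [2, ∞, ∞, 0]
Closure =
  [0, 3, 2, 7]
  [∞, 0, ∞, ∞]
  [4, 4, 0, 11]
  [2, 5, 4, 0]

This is the Floyd-Warshall all-pairs shortest-path computation. For each intermediate vertex k = 0, 1, …, 3, update dist[i][j] ← min(dist[i][j], dist[i][k] + dist[k][j]). The final matrix gives, for each (i, j), the minimum total weight of any directed path from i to j (possibly empty when i = j).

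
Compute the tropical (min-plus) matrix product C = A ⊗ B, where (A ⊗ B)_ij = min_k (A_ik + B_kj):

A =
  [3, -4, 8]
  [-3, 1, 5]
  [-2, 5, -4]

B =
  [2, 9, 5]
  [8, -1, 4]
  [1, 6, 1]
A ⊗ B =
  [4, -5, 0]
  [-1, 0, 2]
  [-3, 2, -3]

Apply the min-plus product entry-by-entry:
  C[0][0] = min over k of (A[0][0] + B[0][0] = 3 + 2 = 5, A[0][1] + B[1][0] = -4 + 8 = 4, A[0][2] + B[2][0] = 8 + 1 = 9) = 4 (attained at k = 1)
  C[0][1] = min over k of (A[0][0] + B[0][1] = 3 + 9 = 12, A[0][1] + B[1][1] = -4 + -1 = -5, A[0][2] + B[2][1] = 8 + 6 = 14) = -5 (attained at k = 1)
  C[0][2] = min over k of (A[0][0] + B[0][2] = 3 + 5 = 8, A[0][1] + B[1][2] = -4 + 4 = 0, A[0][2] + B[2][2] = 8 + 1 = 9) = 0 (attained at k = 1)
  C[1][0] = min over k of (A[1][0] + B[0][0] = -3 + 2 = -1, A[1][1] + B[1][0] = 1 + 8 = 9, A[1][2] + B[2][0] = 5 + 1 = 6) = -1 (attained at k = 0)
  C[1][1] = min over k of (A[1][0] + B[0][1] = -3 + 9 = 6, A[1][1] + B[1][1] = 1 + -1 = 0, A[1][2] + B[2][1] = 5 + 6 = 11) = 0 (attained at k = 1)
  C[1][2] = min over k of (A[1][0] + B[0][2] = -3 + 5 = 2, A[1][1] + B[1][2] = 1 + 4 = 5, A[1][2] + B[2][2] = 5 + 1 = 6) = 2 (attained at k = 0)
  C[2][0] = min over k of (A[2][0] + B[0][0] = -2 + 2 = 0, A[2][1] + B[1][0] = 5 + 8 = 13, A[2][2] + B[2][0] = -4 + 1 = -3) = -3 (attained at k = 2)
  C[2][1] = min over k of (A[2][0] + B[0][1] = -2 + 9 = 7, A[2][1] + B[1][1] = 5 + -1 = 4, A[2][2] + B[2][1] = -4 + 6 = 2) = 2 (attained at k = 2)
  C[2][2] = min over k of (A[2][0] + B[0][2] = -2 + 5 = 3, A[2][1] + B[1][2] = 5 + 4 = 9, A[2][2] + B[2][2] = -4 + 1 = -3) = -3 (attained at k = 2)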